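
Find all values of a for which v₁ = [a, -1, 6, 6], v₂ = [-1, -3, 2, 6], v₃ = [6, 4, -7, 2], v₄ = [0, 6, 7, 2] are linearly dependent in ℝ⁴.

a = -2

Dependence holds iff the 4×4 matrix [v₁ v₂ v₃ v₄] is singular.
Expanding, det = 512*a + 1024.
Setting this to zero gives a = -2.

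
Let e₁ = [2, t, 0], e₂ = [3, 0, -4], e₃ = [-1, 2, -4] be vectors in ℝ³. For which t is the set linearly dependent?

t = -1

The vectors are dependent exactly when the determinant of the matrix with rows e₁, e₂, e₃ vanishes.
The determinant works out to 16*t + 16.
Setting this to zero gives t = -1.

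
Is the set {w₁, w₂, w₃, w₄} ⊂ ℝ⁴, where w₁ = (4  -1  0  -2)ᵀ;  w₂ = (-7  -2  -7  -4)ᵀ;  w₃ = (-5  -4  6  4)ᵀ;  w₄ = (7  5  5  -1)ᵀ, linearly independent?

The matrix [w₁|w₂|w₃|w₄] has determinant 1239.
A nonzero determinant means the columns are linearly independent.

linearly independent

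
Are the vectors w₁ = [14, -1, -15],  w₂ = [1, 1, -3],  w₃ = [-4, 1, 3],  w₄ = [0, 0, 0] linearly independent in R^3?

There are 4 vectors in a 3-dimensional space, so they cannot be linearly independent.

linearly dependent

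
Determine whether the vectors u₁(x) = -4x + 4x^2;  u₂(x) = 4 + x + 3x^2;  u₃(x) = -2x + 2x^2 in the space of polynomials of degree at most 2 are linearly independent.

Write each element as a coordinate vector in ℝ³ using {1, x, x^2}.
One vector is a scalar multiple of another, so the set is dependent.

linearly dependent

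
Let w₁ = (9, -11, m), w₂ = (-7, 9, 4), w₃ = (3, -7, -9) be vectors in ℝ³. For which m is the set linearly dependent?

m = -42/11

Place the vectors as rows of a 3×3 matrix; dependence ⇔ determinant zero.
Expanding, det = 22*m + 84.
Solving 22*m + 84 = 0 yields m = -42/11.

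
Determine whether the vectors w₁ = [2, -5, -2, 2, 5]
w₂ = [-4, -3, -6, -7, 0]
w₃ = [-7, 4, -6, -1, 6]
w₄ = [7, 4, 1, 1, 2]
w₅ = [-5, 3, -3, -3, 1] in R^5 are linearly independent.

linearly independent

Form the 5×5 matrix with these as columns; its determinant is -2478.
A nonzero determinant means the columns are linearly independent.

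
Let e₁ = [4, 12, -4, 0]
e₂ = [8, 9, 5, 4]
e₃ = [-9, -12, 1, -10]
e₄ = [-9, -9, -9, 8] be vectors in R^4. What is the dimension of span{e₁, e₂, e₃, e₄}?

dim = 4

Row-reduce the 4×4 matrix with these as rows.
There are 4 pivot columns, so rank = 4.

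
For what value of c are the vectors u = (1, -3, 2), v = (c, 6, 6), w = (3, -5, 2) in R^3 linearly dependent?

The set is linearly dependent precisely when det[u; v; w] = 0.
The determinant works out to -4*c - 48.
Solving -4*c - 48 = 0 yields c = -12.

c = -12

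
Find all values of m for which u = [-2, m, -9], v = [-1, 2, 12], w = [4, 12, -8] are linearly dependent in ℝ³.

m = -25/2

Place the vectors as rows of a 3×3 matrix; dependence ⇔ determinant zero.
Cofactor expansion gives det = 40*m + 500.
This vanishes exactly when m = -25/2.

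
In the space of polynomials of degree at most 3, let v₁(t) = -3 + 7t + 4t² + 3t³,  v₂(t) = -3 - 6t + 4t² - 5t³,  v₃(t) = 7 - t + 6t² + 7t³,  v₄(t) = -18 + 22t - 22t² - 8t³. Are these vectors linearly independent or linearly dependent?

linearly dependent

Write each element as a coordinate vector in ℝ⁴ using {1, t, …, t³}.
Form the 4×4 matrix with these as columns; its determinant is 0.
A zero determinant means the columns are linearly dependent.
Indeed v₁ - 2v₂ - 3v₃ - v₄ = 0.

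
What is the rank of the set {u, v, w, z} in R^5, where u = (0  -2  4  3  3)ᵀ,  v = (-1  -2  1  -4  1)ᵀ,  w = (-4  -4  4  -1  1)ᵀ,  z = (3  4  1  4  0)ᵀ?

rank 4

Form the matrix with u, v, w, z as columns and reduce.
The echelon form has 4 nonzero rows, so the rank is 4.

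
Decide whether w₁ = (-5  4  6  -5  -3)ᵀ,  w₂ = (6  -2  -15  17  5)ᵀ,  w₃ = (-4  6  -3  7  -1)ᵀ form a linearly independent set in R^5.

linearly dependent

Place the vectors as rows of a 3×5 matrix and reduce to echelon form.
The reduction yields 2 nonzero rows, so the rank is 2.
Since rank 2 < 3, the set is linearly dependent.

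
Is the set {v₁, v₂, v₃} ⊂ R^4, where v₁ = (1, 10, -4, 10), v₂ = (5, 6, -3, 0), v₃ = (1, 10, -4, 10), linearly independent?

Row-reduce the matrix whose columns are v₁, v₂, v₃.
The reduction yields 2 nonzero rows, so the rank is 2.
Since rank 2 < 3, the set is linearly dependent.

linearly dependent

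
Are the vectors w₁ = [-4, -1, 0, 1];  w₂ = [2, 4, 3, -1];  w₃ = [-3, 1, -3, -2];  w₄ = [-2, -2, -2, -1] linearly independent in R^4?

linearly independent

The matrix [w₁|w₂|w₃|w₄] has determinant -83.
A nonzero determinant means the columns are linearly independent.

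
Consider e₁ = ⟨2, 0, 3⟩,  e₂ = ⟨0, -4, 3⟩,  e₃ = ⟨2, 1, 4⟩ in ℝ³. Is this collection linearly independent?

Place the vectors as rows of a 3×3 matrix and reduce to echelon form.
The reduction yields 3 nonzero rows, so the rank is 3.
Since rank = 3 (the number of vectors), the set is linearly independent.

linearly independent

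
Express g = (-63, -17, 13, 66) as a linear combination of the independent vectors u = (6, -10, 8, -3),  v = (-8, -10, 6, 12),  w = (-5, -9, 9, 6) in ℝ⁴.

Since u, v, w are independent, the coefficients expressing g are uniquely determined by a linear system.
Row-reducing the augmented matrix gives the unique coefficients (α₁, α₂, α₃) = (-4, 3, 3).

g = -4u + 3v + 3w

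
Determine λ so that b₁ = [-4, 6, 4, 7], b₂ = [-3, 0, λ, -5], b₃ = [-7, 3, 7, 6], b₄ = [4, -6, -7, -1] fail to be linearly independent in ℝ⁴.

Place the vectors as rows of a 4×4 matrix; dependence ⇔ determinant zero.
Expanding, det = 1125 - 180*λ.
This vanishes exactly when λ = 25/4.

λ = 25/4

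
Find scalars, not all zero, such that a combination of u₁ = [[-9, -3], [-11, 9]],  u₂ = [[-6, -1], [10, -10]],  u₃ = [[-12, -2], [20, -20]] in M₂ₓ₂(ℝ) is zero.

Take coordinates with respect to {E₁₁, E₁₂, E₂₁, E₂₂}.
Write the vectors as columns of a matrix and find a nonzero vector in its null space.
A generator of the null space is (0, 2, -1).

2u₂ - u₃ = 0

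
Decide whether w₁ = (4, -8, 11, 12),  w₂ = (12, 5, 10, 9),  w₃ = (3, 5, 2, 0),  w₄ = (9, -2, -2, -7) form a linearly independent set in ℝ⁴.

linearly independent

The matrix [w₁|w₂|w₃|w₄] has determinant -3458.
A nonzero determinant means the columns are linearly independent.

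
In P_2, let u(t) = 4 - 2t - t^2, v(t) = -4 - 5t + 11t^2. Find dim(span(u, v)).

Pass to coordinate vectors with respect to the basis {1, t, t^2}.
Form the matrix with u, v as columns and reduce.
Exactly 2 pivots survive; hence the rank is 2.

2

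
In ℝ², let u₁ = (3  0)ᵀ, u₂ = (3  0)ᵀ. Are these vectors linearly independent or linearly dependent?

Place the vectors as rows of a 2×2 matrix and reduce to echelon form.
The reduction yields 1 nonzero row, so the rank is 1.
Since rank 1 < 2, the set is linearly dependent.

linearly dependent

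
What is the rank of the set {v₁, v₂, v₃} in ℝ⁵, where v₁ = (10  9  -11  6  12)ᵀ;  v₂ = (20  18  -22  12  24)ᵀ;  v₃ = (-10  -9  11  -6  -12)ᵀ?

rank 1

Put the 5×3 matrix [v₁|v₂|v₃] into echelon form.
Exactly 1 pivot survives; hence the rank is 1.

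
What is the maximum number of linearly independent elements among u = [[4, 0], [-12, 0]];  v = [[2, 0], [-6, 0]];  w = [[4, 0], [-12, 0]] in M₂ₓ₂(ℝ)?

1

Pass to coordinate vectors with respect to the basis {E₁₁, E₁₂, E₂₁, E₂₂}.
Apply Gaussian elimination to the matrix whose rows are u, v, w.
Exactly 1 pivot survives; hence the rank is 1.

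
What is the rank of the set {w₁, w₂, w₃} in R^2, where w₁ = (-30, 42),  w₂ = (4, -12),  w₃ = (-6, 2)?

Row-reduce the 3×2 matrix with these as rows.
Reduction leaves 2 leading entries, giving rank 2.
(With 3 elements in a 2-dimensional space the rank is at most 2.)

rank 2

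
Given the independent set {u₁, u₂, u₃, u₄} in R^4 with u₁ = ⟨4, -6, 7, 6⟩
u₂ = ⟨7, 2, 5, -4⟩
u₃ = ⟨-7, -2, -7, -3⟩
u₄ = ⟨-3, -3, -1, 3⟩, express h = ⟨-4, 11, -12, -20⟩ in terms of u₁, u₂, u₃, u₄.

Since u₁, u₂, u₃, u₄ are independent, the coefficients expressing h are uniquely determined by a linear system.
The system has the unique solution (a₁, …, a₄) = (-2, 2, 1, 1).

h = -2u₁ + 2u₂ + u₃ + u₄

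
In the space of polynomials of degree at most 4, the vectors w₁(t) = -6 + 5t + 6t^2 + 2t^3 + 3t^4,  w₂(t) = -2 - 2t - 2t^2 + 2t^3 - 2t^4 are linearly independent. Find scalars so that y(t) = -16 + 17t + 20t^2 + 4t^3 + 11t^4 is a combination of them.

y = 3w₁ - w₂

Take coordinate vectors relative to {1, t, …, t^4}.
Set up the augmented matrix [w₁ | w₂ | y] and row-reduce.
Row-reducing the augmented matrix gives the unique coefficients (a₁, a₂) = (3, -1).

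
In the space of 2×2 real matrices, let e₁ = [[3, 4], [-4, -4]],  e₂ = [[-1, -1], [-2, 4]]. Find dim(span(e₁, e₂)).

2

Pass to coordinate vectors with respect to the basis {E₁₁, E₁₂, E₂₁, E₂₂}.
Apply Gaussian elimination to the matrix whose rows are e₁, e₂.
There are 2 pivot columns, so rank = 2.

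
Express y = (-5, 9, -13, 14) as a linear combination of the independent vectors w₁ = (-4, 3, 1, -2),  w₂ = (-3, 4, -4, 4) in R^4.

Since w₁, w₂ are independent, the coefficients expressing y are uniquely determined by a linear system.
Row-reducing the augmented matrix gives the unique coefficients (c₁, c₂) = (-1, 3).

y = -w₁ + 3w₂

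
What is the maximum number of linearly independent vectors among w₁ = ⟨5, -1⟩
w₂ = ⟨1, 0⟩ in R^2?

Row-reduce the 2×2 matrix with these as rows.
There are 2 pivot columns, so rank = 2.

2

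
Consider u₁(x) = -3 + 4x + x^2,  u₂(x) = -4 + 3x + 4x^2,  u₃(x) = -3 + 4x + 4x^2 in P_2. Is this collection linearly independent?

Write each element as a coordinate vector in ℝ³ using {1, x, x^2}.
Form the 3×3 matrix with these as columns; its determinant is 21.
A nonzero determinant means the columns are linearly independent.

linearly independent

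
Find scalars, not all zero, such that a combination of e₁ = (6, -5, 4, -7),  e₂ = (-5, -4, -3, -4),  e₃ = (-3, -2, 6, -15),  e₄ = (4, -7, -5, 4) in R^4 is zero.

Write the vectors as columns of a matrix and find a nonzero vector in its null space.
The free variable yields coefficients (1, 1, -1, -1) (any nonzero multiple also works).

e₁ + e₂ - e₃ - e₄ = 0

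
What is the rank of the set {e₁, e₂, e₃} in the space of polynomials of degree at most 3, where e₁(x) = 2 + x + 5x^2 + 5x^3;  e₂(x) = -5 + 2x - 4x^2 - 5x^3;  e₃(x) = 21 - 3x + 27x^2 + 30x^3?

Represent each element by its coordinate vector in ℝ⁴.
Row-reduce the 3×4 matrix with these as rows.
Reduction leaves 2 leading entries, giving rank 2.

rank 2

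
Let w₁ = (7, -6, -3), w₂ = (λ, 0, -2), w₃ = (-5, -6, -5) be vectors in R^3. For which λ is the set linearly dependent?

λ = -12

The set is linearly dependent precisely when det[w₁; w₂; w₃] = 0.
Expanding, det = -12*λ - 144.
This vanishes exactly when λ = -12.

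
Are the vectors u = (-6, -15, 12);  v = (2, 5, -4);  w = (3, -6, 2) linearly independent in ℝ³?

linearly dependent

One vector is a scalar multiple of another, so the set is dependent.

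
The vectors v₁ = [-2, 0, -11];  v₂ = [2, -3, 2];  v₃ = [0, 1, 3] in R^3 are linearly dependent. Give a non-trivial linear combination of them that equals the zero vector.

Write the vectors as columns of a matrix and find a nonzero vector in its null space.
One solution (up to scaling) is (1, 1, 3).

v₁ + v₂ + 3v₃ = 0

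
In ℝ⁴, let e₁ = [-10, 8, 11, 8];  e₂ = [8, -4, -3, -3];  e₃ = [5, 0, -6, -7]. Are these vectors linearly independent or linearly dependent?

linearly independent

Row-reduce the matrix whose columns are e₁, e₂, e₃.
The reduction yields 3 nonzero rows, so the rank is 3.
Since rank = 3 (the number of vectors), the set is linearly independent.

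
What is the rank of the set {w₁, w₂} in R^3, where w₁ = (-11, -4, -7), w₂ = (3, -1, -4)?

Put the 3×2 matrix [w₁|w₂] into echelon form.
There are 2 pivot columns, so rank = 2.

rank 2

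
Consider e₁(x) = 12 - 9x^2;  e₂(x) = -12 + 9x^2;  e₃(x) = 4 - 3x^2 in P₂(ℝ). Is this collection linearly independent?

Write each element as a coordinate vector in ℝ³ using {1, x, x^2}.
Place the vectors as rows of a 3×3 matrix and reduce to echelon form.
The reduction yields 1 nonzero row, so the rank is 1.
Since rank 1 < 3, the set is linearly dependent.
Indeed e₁ + e₂ = 0.

linearly dependent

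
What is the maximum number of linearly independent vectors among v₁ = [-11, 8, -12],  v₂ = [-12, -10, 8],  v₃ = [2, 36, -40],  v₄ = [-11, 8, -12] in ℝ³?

Row-reduce the 4×3 matrix with these as rows.
Exactly 2 pivots survive; hence the rank is 2.
(With 4 elements in a 3-dimensional space the rank is at most 3.)

2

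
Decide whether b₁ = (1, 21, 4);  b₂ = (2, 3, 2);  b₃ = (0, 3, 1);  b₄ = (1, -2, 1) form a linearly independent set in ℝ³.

linearly dependent

There are 4 vectors in a 3-dimensional space, so they cannot be linearly independent.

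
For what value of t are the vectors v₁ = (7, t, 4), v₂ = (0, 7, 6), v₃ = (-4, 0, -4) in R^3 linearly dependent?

The vectors are dependent exactly when the determinant of the matrix with rows v₁, v₂, v₃ vanishes.
The determinant works out to -24*t - 84.
Setting this to zero gives t = -7/2.

t = -7/2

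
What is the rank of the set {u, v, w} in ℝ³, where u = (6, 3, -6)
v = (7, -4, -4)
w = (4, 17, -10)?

Row-reduce the 3×3 matrix with these as rows.
Reduction leaves 2 leading entries, giving rank 2.

2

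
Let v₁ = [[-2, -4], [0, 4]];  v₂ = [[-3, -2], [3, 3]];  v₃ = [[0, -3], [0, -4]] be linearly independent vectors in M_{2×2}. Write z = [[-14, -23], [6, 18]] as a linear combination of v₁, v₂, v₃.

Identify each element with its coordinate vector in ℝ⁴ via {E₁₁, E₁₂, E₂₁, E₂₂}.
Solve the system with v₁, v₂, v₃ as columns and z as the right-hand side.
The system has the unique solution (c₁, c₂, c₃) = (4, 2, 1).

z = 4v₁ + 2v₂ + v₃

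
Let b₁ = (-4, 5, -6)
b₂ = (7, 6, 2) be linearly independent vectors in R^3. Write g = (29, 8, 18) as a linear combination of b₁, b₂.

g = -2b₁ + 3b₂

Set up the augmented matrix [b₁ | b₂ | g] and row-reduce.
The system has the unique solution (c₁, c₂) = (-2, 3).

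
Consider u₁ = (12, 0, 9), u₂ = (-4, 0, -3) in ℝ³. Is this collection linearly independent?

Row-reduce the matrix whose columns are u₁, u₂.
The reduction yields 1 nonzero row, so the rank is 1.
Since rank 1 < 2, the set is linearly dependent.
Indeed u₁ + 3u₂ = 0.

linearly dependent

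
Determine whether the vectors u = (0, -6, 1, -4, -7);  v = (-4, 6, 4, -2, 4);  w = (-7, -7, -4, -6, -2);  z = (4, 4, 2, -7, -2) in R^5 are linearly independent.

Place the vectors as rows of a 4×5 matrix and reduce to echelon form.
The reduction yields 4 nonzero rows, so the rank is 4.
Since rank = 4 (the number of vectors), the set is linearly independent.

linearly independent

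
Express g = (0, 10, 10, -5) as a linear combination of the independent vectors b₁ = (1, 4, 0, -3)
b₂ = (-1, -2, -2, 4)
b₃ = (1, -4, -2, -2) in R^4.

Write g = α₁b₁ + … + α₃b₃ and equate components.
The system has the unique solution (α₁, α₂, α₃) = (-1, -3, -2).

g = -b₁ - 3b₂ - 2b₃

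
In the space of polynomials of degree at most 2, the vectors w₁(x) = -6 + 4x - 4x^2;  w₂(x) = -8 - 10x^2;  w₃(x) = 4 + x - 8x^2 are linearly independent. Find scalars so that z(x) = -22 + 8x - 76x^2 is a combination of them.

Work in coordinates with respect to the standard basis {1, x, x^2}.
Write z = a₁w₁ + … + a₃w₃ and equate components.
The system has the unique solution (a₁, a₂, a₃) = (1, 4, 4).

z = w₁ + 4w₂ + 4w₃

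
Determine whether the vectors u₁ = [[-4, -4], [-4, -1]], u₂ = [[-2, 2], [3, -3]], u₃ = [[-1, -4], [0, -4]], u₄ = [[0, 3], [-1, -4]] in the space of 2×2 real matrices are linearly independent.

linearly independent

Take coordinates with respect to the standard basis {E₁₁, E₁₂, E₂₁, E₂₂}.
Row-reduce the matrix whose columns are u₁, u₂, u₃, u₄.
The reduction yields 4 nonzero rows, so the rank is 4.
Since rank = 4 (the number of vectors), the set is linearly independent.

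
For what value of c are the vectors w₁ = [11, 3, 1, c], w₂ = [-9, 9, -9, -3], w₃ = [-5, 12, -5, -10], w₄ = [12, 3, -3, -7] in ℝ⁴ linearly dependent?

The vectors are dependent exactly when the determinant of the matrix with rows w₁, w₂, w₃, w₄ vanishes.
Expanding, det = -945*c - 7965.
Solving -945*c - 7965 = 0 yields c = -59/7.

c = -59/7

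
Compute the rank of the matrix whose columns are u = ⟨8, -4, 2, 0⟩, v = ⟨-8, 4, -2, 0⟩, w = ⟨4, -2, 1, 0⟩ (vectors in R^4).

Form the matrix with u, v, w as columns and reduce.
There is 1 pivot column, so rank = 1.

1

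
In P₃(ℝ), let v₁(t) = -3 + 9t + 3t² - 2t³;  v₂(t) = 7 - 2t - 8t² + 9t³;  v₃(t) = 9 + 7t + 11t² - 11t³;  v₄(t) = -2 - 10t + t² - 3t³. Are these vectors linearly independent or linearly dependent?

linearly independent

Take coordinates with respect to the standard basis {1, t, …, t³}.
The matrix [v₁|v₂|v₃|v₄] has determinant 137.
A nonzero determinant means the columns are linearly independent.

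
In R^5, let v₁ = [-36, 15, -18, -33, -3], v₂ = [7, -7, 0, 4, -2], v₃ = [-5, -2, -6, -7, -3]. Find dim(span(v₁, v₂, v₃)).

2

Put the 5×3 matrix [v₁|v₂|v₃] into echelon form.
Exactly 2 pivots survive; hence the rank is 2.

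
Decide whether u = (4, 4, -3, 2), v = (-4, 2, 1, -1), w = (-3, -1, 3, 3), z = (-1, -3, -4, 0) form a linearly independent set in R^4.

linearly independent

Form the 4×4 matrix with these as columns; its determinant is 570.
A nonzero determinant means the columns are linearly independent.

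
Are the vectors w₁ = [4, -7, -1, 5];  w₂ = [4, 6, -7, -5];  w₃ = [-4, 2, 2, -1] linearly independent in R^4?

Place the vectors as rows of a 3×4 matrix and reduce to echelon form.
The reduction yields 3 nonzero rows, so the rank is 3.
Since rank = 3 (the number of vectors), the set is linearly independent.

linearly independent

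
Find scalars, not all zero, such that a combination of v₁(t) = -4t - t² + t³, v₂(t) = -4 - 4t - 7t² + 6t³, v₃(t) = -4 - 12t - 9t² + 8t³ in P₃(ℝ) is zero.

2v₁ + v₂ - v₃ = 0

Pass to coordinate vectors relative to the basis {1, t, …, t³}.
Solve the homogeneous system with v₁, v₂, v₃ as columns by row-reducing the coefficient matrix.
The free variable yields coefficients (2, 1, -1) (any nonzero multiple also works).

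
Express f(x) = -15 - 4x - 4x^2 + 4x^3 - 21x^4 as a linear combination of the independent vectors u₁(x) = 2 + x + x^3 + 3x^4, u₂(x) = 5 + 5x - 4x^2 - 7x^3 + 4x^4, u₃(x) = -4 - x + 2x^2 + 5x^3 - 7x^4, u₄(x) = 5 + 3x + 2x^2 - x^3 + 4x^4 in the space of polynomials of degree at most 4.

Take coordinate vectors relative to {1, x, …, x^4}.
Solve the system with u₁, u₂, u₃, u₄ as columns and f as the right-hand side.
Row-reducing the augmented matrix gives the unique coefficients (c₁, …, c₄) = (-1, 1, 2, -2).

f = -u₁ + u₂ + 2u₃ - 2u₄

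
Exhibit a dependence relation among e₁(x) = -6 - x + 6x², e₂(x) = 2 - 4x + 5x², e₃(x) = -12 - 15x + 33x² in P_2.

Pass to coordinate vectors relative to the basis {1, x, x²}.
Write the vectors as columns of a matrix and find a nonzero vector in its null space.
One solution (up to scaling) is (3, 3, -1).

3e₁ + 3e₂ - e₃ = 0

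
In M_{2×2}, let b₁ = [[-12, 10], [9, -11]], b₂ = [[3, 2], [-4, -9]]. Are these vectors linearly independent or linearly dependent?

Write each element as a coordinate vector in ℝ⁴ using {E₁₁, E₁₂, E₂₁, E₂₂}.
Row-reduce the matrix whose columns are b₁, b₂.
The reduction yields 2 nonzero rows, so the rank is 2.
Since rank = 2 (the number of vectors), the set is linearly independent.

linearly independent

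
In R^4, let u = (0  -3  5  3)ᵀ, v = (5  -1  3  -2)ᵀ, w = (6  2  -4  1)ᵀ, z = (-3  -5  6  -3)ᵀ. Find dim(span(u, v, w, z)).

4

Apply Gaussian elimination to the matrix whose rows are u, v, w, z.
Reduction leaves 4 leading entries, giving rank 4.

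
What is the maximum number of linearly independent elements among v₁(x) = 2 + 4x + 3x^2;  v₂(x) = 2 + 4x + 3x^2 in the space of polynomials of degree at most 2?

Represent each element by its coordinate vector in ℝ³.
Row-reduce the 2×3 matrix with these as rows.
There is 1 pivot column, so rank = 1.

1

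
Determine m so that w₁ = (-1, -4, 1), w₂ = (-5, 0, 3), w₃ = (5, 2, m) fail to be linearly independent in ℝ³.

m = -16/5

Dependence holds iff the 3×3 matrix [w₁ w₂ w₃] is singular.
Expanding, det = -20*m - 64.
Solving -20*m - 64 = 0 yields m = -16/5.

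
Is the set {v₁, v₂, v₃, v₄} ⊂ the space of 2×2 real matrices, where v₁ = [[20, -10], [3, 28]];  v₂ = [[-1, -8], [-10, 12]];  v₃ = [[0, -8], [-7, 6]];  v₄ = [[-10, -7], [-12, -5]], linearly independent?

Write each element as a coordinate vector in ℝ⁴ using {E₁₁, E₁₂, E₂₁, E₂₂}.
Row-reduce the matrix whose columns are v₁, v₂, v₃, v₄.
The reduction yields 3 nonzero rows, so the rank is 3.
Since rank 3 < 4, the set is linearly dependent.

linearly dependent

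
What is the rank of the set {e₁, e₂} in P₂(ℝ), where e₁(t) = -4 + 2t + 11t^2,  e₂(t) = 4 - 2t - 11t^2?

1

Pass to coordinate vectors with respect to the basis {1, t, t^2}.
Apply Gaussian elimination to the matrix whose rows are e₁, e₂.
There is 1 pivot column, so rank = 1.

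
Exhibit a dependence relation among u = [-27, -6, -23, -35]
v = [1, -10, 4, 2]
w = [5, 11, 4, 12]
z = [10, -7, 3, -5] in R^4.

u + 2v + 3w + z = 0

Solve the homogeneous system with u, v, w, z as columns by row-reducing the coefficient matrix.
One solution (up to scaling) is (1, 2, 3, 1).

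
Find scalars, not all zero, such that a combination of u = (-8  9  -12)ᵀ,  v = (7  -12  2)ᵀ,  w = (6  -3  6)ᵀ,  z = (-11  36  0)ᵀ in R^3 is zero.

u - 3v + 3w - z = 0

Solve the homogeneous system with u, v, w, z as columns by row-reducing the coefficient matrix.
One solution (up to scaling) is (1, -3, 3, -1).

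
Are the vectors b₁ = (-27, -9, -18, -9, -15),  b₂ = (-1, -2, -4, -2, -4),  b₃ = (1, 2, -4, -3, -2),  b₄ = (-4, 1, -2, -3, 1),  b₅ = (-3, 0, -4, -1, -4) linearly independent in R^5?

Place the vectors as rows of a 5×5 matrix and reduce to echelon form.
The reduction yields 4 nonzero rows, so the rank is 4.
Since rank 4 < 5, the set is linearly dependent.
Indeed b₁ - 3b₂ + 3b₃ - 3b₄ - 3b₅ = 0.

linearly dependent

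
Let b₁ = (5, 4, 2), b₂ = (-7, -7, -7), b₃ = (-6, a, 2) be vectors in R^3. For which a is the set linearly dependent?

a = -10/3

The set is linearly dependent precisely when det[b₁; b₂; b₃] = 0.
Cofactor expansion gives det = 21*a + 70.
This vanishes exactly when a = -10/3.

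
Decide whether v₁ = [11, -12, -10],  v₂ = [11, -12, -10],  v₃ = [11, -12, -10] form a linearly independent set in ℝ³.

linearly dependent

Two of the vectors are equal, giving an immediate dependence.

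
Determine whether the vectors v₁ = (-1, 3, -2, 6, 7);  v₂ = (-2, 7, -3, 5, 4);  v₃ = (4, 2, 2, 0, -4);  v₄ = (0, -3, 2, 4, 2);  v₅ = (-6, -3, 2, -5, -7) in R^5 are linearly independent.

linearly independent

Form the 5×5 matrix with these as columns; its determinant is 930.
A nonzero determinant means the columns are linearly independent.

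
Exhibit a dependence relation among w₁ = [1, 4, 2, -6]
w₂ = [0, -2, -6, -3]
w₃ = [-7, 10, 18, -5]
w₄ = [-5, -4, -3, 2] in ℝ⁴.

3w₁ - 3w₂ - w₃ + 2w₄ = 0

Set up α₁w₁ + … + α₄w₄ = 0 and solve the homogeneous system.
The free variable yields coefficients (3, -3, -1, 2) (any nonzero multiple also works).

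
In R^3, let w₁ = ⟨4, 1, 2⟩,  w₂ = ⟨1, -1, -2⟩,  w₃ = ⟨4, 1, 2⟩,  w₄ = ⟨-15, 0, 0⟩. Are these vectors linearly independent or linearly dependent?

There are 4 vectors in a 3-dimensional space, so they cannot be linearly independent.

linearly dependent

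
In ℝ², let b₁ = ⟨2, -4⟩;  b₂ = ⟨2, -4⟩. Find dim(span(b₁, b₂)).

dim = 1

Row-reduce the 2×2 matrix with these as rows.
Reduction leaves 1 leading entry, giving rank 1.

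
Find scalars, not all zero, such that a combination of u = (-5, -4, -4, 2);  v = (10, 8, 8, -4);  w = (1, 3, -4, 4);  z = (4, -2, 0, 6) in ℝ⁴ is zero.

Set up α₁u + … + α₄z = 0 and solve the homogeneous system.
One solution (up to scaling) is (2, 1, 0, 0).

2u + v = 0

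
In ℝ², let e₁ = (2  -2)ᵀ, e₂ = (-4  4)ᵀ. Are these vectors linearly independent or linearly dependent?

Form the 2×2 matrix with these as columns; its determinant is 0.
A zero determinant means the columns are linearly dependent.
Indeed 2e₁ + e₂ = 0.

linearly dependent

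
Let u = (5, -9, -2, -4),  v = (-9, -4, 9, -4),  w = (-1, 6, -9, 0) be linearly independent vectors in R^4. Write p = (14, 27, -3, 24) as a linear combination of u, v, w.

Set up the augmented matrix [u | v | w | p] and row-reduce.
Back-substitution yields (a₁, a₂, a₃) = (-3, -3, -2).

p = -3u - 3v - 2w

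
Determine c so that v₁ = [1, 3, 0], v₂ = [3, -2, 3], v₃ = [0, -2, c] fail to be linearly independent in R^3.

c = 6/11

The vectors are dependent exactly when the determinant of the matrix with rows v₁, v₂, v₃ vanishes.
Expanding, det = 6 - 11*c.
This vanishes exactly when c = 6/11.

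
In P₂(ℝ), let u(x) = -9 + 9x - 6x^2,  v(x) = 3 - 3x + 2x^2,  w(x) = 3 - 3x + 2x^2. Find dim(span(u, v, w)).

Represent each element by its coordinate vector in ℝ³.
Row-reduce the 3×3 matrix with these as rows.
The echelon form has 1 nonzero row, so the rank is 1.

1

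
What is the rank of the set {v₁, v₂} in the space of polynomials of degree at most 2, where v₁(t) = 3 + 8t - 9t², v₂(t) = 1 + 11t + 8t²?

rank 2

Represent each element by its coordinate vector in ℝ³.
Row-reduce the 2×3 matrix with these as rows.
There are 2 pivot columns, so rank = 2.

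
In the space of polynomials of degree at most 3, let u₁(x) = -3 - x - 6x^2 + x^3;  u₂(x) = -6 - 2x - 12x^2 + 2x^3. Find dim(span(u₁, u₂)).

1

Pass to coordinate vectors with respect to the basis {1, x, …, x^3}.
Row-reduce the 2×4 matrix with these as rows.
The echelon form has 1 nonzero row, so the rank is 1.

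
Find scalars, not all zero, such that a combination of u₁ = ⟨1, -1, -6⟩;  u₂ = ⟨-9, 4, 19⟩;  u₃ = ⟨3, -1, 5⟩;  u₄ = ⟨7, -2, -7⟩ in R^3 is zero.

Row-reduce the matrix with u₁, u₂, u₃, u₄ as columns; the null space gives the coefficients.
The free variable yields coefficients (2, 1, 0, 1) (any nonzero multiple also works).

2u₁ + u₂ + u₄ = 0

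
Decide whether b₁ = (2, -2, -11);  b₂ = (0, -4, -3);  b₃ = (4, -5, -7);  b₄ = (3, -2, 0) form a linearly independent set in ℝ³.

There are 4 vectors in a 3-dimensional space, so they cannot be linearly independent.

linearly dependent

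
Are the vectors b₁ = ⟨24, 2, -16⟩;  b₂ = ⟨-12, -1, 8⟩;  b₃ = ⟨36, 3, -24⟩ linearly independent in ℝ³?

linearly dependent

One vector is a scalar multiple of another, so the set is dependent.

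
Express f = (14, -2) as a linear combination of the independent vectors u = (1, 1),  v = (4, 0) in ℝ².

Solve the system with u, v as columns and f as the right-hand side.
Back-substitution yields (a₁, a₂) = (-2, 4).

f = -2u + 4v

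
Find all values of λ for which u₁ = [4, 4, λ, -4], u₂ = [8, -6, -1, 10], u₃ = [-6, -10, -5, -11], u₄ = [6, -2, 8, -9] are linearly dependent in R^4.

λ = 57/8

Place the vectors as rows of a 4×4 matrix; dependence ⇔ determinant zero.
Cofactor expansion gives det = 1984*λ - 14136.
This vanishes exactly when λ = 57/8.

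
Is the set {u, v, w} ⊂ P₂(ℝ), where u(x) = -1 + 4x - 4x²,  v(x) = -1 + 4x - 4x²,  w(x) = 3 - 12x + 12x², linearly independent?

Write each element as a coordinate vector in ℝ³ using {1, x, x²}.
Row-reduce the matrix whose columns are u, v, w.
The reduction yields 1 nonzero row, so the rank is 1.
Since rank 1 < 3, the set is linearly dependent.

linearly dependent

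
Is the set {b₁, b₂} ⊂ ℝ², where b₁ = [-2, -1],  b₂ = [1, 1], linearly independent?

linearly independent

The matrix [b₁|b₂] has determinant -1.
A nonzero determinant means the columns are linearly independent.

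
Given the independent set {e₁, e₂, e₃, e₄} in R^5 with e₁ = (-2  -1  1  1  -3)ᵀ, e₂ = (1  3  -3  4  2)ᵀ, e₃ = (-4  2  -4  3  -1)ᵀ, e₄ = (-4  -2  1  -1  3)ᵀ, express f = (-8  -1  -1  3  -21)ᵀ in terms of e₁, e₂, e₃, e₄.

f = 3e₁ - 2e₂ + 2e₃ - 2e₄

Set up the augmented matrix [e₁ | e₂ | e₃ | e₄ | f] and row-reduce.
Back-substitution yields (a₁, …, a₄) = (3, -2, 2, -2).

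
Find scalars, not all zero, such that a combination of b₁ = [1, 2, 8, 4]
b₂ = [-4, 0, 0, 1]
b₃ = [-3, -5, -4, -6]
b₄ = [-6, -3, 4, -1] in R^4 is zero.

Set up α₁b₁ + … + α₄b₄ = 0 and solve the homogeneous system.
The free variable yields coefficients (1, 1, 1, -1) (any nonzero multiple also works).

b₁ + b₂ + b₃ - b₄ = 0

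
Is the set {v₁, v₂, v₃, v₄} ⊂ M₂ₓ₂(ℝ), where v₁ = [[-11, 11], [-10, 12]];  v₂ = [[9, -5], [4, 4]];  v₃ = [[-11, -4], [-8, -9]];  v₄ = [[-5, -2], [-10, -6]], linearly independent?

linearly independent

Write each element as a coordinate vector in ℝ⁴ using {E₁₁, E₁₂, E₂₁, E₂₂}.
Form the 4×4 matrix with these as columns; its determinant is -9658.
A nonzero determinant means the columns are linearly independent.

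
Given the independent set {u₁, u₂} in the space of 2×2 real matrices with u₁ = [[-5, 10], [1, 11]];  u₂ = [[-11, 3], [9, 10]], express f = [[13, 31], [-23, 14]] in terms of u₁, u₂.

f = 4u₁ - 3u₂

Take coordinate vectors relative to {E₁₁, E₁₂, E₂₁, E₂₂}.
Since u₁, u₂ are independent, the coefficients expressing f are uniquely determined by a linear system.
Row-reducing the augmented matrix gives the unique coefficients (α₁, α₂) = (4, -3).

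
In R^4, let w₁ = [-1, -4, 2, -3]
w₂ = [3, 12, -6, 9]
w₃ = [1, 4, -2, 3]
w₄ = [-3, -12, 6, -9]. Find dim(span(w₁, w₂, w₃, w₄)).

Form the matrix with w₁, w₂, w₃, w₄ as columns and reduce.
The echelon form has 1 nonzero row, so the rank is 1.

1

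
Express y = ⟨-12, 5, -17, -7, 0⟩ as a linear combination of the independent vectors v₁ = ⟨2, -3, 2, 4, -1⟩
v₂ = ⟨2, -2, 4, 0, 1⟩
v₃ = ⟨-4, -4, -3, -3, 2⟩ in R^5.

Since v₁, v₂, v₃ are independent, the coefficients expressing y are uniquely determined by a linear system.
Back-substitution yields (α₁, α₂, α₃) = (-1, -3, 1).

y = -v₁ - 3v₂ + v₃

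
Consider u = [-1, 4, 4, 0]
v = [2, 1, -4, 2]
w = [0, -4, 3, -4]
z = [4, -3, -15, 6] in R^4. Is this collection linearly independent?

Place the vectors as rows of a 4×4 matrix and reduce to echelon form.
The reduction yields 3 nonzero rows, so the rank is 3.
Since rank 3 < 4, the set is linearly dependent.
Indeed 2u - v + w + z = 0.

linearly dependent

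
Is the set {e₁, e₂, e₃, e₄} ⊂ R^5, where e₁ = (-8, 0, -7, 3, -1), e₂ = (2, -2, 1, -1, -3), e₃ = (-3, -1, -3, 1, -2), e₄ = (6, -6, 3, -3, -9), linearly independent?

One vector is a scalar multiple of another, so the set is dependent.

linearly dependent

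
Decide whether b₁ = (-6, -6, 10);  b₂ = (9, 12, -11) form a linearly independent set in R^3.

linearly independent

Row-reduce the matrix whose columns are b₁, b₂.
The reduction yields 2 nonzero rows, so the rank is 2.
Since rank = 2 (the number of vectors), the set is linearly independent.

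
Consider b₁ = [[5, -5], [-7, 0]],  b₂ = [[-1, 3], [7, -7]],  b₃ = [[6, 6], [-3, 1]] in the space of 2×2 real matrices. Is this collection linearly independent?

Write each element as a coordinate vector in ℝ⁴ using {E₁₁, E₁₂, E₂₁, E₂₂}.
Row-reduce the matrix whose columns are b₁, b₂, b₃.
The reduction yields 3 nonzero rows, so the rank is 3.
Since rank = 3 (the number of vectors), the set is linearly independent.

linearly independent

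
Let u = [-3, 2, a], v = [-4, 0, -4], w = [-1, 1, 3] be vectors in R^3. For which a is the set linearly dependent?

Dependence holds iff the 3×3 matrix [u v w] is singular.
Expanding, det = 20 - 4*a.
Setting this to zero gives a = 5.

a = 5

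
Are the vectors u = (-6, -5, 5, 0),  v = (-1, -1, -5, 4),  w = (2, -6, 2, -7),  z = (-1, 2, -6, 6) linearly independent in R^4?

linearly independent

Place the vectors as rows of a 4×4 matrix and reduce to echelon form.
The reduction yields 4 nonzero rows, so the rank is 4.
Since rank = 4 (the number of vectors), the set is linearly independent.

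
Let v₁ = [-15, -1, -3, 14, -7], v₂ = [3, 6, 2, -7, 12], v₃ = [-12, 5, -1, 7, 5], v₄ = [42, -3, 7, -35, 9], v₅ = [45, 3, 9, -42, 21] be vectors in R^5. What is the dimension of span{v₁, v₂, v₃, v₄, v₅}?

Put the 5×5 matrix [v₁|v₂|v₃|v₄|v₅] into echelon form.
The echelon form has 2 nonzero rows, so the rank is 2.

2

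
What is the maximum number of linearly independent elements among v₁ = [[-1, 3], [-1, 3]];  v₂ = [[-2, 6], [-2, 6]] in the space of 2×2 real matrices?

1

Use coordinates relative to {E₁₁, E₁₂, E₂₁, E₂₂}.
Form the matrix with v₁, v₂ as columns and reduce.
Exactly 1 pivot survives; hence the rank is 1.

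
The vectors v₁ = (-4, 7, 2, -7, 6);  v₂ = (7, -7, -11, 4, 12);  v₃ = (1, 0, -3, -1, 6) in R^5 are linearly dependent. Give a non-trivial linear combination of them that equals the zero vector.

v₁ + v₂ - 3v₃ = 0

Set up α₁v₁ + … + α₃v₃ = 0 and solve the homogeneous system.
A generator of the null space is (1, 1, -3).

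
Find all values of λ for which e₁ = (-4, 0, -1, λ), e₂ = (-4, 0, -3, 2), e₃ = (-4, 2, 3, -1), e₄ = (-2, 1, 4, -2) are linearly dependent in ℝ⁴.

λ = 4/5

Place the vectors as rows of a 4×4 matrix; dependence ⇔ determinant zero.
Expanding, det = 20*λ - 16.
Solving 20*λ - 16 = 0 yields λ = 4/5.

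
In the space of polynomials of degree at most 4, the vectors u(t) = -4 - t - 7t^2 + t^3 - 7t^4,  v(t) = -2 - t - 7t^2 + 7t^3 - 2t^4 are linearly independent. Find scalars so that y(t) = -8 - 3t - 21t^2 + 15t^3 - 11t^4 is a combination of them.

Take coordinate vectors relative to {1, t, …, t^4}.
Solve the system with u, v as columns and y as the right-hand side.
The system has the unique solution (α₁, α₂) = (1, 2).

y = u + 2v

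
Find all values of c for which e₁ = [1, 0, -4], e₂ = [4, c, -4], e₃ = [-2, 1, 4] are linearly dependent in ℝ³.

c = -3

Dependence holds iff the 3×3 matrix [e₁ e₂ e₃] is singular.
Expanding, det = -4*c - 12.
Setting this to zero gives c = -3.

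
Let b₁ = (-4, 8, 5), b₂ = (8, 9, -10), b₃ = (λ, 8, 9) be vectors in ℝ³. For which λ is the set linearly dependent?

Dependence holds iff the 3×3 matrix [b₁ b₂ b₃] is singular.
Cofactor expansion gives det = -125*λ - 900.
Setting this to zero gives λ = -36/5.

λ = -36/5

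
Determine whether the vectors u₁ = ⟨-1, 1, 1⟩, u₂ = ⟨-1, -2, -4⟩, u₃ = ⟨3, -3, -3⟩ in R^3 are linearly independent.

Place the vectors as rows of a 3×3 matrix and reduce to echelon form.
The reduction yields 2 nonzero rows, so the rank is 2.
Since rank 2 < 3, the set is linearly dependent.

linearly dependent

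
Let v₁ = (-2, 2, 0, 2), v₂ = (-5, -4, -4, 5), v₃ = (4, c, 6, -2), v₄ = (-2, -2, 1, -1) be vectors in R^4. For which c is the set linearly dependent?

Dependence holds iff the 4×4 matrix [v₁ v₂ v₃ v₄] is singular.
Cofactor expansion gives det = 24*c - 328.
This vanishes exactly when c = 41/3.

c = 41/3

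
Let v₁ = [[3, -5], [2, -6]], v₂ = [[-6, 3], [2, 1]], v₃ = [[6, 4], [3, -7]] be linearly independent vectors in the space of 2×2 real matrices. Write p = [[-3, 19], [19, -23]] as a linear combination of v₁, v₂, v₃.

p = v₁ + 4v₂ + 3v₃

Identify each element with its coordinate vector in ℝ⁴ via {E₁₁, E₁₂, E₂₁, E₂₂}.
Solve the system with v₁, v₂, v₃ as columns and p as the right-hand side.
Row-reducing the augmented matrix gives the unique coefficients (α₁, α₂, α₃) = (1, 4, 3).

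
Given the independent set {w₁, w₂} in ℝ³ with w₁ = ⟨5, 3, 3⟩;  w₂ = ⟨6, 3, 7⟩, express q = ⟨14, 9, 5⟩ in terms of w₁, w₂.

Since w₁, w₂ are independent, the coefficients expressing q are uniquely determined by a linear system.
Back-substitution yields (a₁, a₂) = (4, -1).

q = 4w₁ - w₂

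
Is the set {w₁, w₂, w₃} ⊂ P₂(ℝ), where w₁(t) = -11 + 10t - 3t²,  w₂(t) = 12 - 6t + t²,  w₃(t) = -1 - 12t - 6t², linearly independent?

linearly independent

Write each element as a coordinate vector in ℝ³ using {1, t, t²}.
Row-reduce the matrix whose columns are w₁, w₂, w₃.
The reduction yields 3 nonzero rows, so the rank is 3.
Since rank = 3 (the number of vectors), the set is linearly independent.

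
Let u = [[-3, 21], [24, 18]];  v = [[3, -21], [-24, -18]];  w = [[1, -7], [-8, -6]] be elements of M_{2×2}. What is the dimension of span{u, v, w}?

dim = 1

Represent each element by its coordinate vector in ℝ⁴.
Form the matrix with u, v, w as columns and reduce.
Reduction leaves 1 leading entry, giving rank 1.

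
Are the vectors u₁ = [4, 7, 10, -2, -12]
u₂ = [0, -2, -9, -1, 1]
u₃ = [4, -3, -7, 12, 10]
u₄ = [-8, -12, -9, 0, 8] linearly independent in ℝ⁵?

Place the vectors as rows of a 4×5 matrix and reduce to echelon form.
The reduction yields 4 nonzero rows, so the rank is 4.
Since rank = 4 (the number of vectors), the set is linearly independent.

linearly independent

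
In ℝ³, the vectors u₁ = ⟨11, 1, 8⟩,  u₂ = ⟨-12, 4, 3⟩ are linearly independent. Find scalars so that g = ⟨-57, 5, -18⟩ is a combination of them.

Set up the augmented matrix [u₁ | u₂ | g] and row-reduce.
Row-reducing the augmented matrix gives the unique coefficients (c₁, c₂) = (-3, 2).

g = -3u₁ + 2u₂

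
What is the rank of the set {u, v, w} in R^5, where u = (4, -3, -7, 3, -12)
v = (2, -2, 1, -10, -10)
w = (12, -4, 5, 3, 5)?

3

Form the matrix with u, v, w as columns and reduce.
The echelon form has 3 nonzero rows, so the rank is 3.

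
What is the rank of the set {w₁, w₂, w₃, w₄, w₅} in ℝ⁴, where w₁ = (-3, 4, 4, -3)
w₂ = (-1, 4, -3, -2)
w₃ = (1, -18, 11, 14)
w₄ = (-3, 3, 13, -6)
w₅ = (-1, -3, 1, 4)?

Put the 4×5 matrix [w₁|w₂|w₃|w₄|w₅] into echelon form.
The echelon form has 3 nonzero rows, so the rank is 3.
(With 5 elements in a 4-dimensional space the rank is at most 4.)

3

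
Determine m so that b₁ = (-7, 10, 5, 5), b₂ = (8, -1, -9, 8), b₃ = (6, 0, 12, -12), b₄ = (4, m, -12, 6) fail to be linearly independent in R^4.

m = -6

Dependence holds iff the 4×4 matrix [b₁ b₂ b₃ b₄] is singular.
Expanding, det = 1386*m + 8316.
Setting this to zero gives m = -6.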